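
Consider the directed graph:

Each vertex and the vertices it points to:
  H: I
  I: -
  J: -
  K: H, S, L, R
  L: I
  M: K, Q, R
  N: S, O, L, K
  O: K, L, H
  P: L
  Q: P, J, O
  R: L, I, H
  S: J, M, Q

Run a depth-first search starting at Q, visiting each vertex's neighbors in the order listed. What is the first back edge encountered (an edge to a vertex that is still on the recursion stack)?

M→K

DFS from Q (visiting each vertex's neighbors in the order listed); mark gray on enter, black on exit:
Q gray
  P gray
    L gray
      I gray
      I black
    L black
  P black
  J gray
  J black
  O gray
    K gray
      H gray
        H→I: I black — skip
      H black
      S gray
        S→J: J black — skip
        M gray
          M→K: K is gray → back edge
First back edge: M → K.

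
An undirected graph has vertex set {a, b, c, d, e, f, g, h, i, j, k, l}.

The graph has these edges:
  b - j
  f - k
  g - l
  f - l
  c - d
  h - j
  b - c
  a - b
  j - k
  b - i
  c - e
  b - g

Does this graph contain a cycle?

Yes

DFS, tracking each vertex's parent; an edge to a visited non-parent vertex closes a cycle.
Start from i:
visit i (parent –)
  visit b (parent i)
    visit j (parent b)
      visit k (parent j)
        k–j: parent, skip
        visit f (parent k)
          visit l (parent f)
            l–f: parent, skip
            visit g (parent l)
              g–l: parent, skip
              g–b: b visited and ≠ parent → cycle
Cycle: b – j – k – f – l – g – b.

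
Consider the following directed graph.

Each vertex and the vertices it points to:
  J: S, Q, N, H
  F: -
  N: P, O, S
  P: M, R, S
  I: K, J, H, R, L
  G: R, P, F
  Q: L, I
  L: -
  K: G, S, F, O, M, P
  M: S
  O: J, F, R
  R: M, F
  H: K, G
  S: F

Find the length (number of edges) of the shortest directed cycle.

3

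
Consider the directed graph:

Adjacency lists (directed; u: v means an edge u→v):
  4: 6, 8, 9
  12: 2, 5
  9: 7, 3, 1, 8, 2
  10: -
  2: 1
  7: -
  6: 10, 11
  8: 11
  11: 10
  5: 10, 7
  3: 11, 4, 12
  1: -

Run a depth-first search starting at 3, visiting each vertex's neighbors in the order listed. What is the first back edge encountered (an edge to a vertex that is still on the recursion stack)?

9→3

DFS from 3 (visiting each vertex's neighbors in the order listed); mark gray on enter, black on exit:
3 gray
  11 gray
    10 gray
    10 black
  11 black
  4 gray
    6 gray
      6→10: 10 black — skip
      6→11: 11 black — skip
    6 black
    8 gray
      8→11: 11 black — skip
    8 black
    9 gray
      7 gray
      7 black
      9→3: 3 is gray → back edge
First back edge: 9 → 3.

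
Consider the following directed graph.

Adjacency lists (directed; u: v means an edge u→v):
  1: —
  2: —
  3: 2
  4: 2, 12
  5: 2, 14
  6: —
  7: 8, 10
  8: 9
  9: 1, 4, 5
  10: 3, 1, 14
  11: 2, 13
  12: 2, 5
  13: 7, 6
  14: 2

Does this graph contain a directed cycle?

DFS with white/gray/black marking, starting from 9:
9 gray
  1 gray
  1 black
  4 gray
    2 gray
    2 black
    12 gray
      12→2: 2 black — skip
      5 gray
        5→2: 2 black — skip
        14 gray
          14→2: 2 black — skip
        14 black
      5 black
    12 black
  4 black
  9→5: 5 black — skip
9 black
3 gray
  3→2: 2 black — skip
3 black
6 gray
6 black
7 gray
  8 gray
    8→9: 9 black — skip
  8 black
  10 gray
    10→3: 3 black — skip
    10→1: 1 black — skip
    10→14: 14 black — skip
  10 black
7 black
11 gray
  11→2: 2 black — skip
  13 gray
    13→7: 7 black — skip
    13→6: 6 black — skip
  13 black
11 black
Every edge goes to a white or black vertex — no back edge, so the graph is acyclic.

No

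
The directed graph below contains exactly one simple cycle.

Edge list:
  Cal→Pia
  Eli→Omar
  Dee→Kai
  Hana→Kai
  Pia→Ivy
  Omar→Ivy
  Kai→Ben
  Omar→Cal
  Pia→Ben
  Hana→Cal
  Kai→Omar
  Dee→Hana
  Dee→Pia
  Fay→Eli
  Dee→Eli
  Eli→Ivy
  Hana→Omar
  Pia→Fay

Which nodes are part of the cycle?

Cal, Eli, Fay, Pia, Omar

DFS with gray/black marking from Pia:
Pia gray
  Fay gray
    Eli gray
      Omar gray
        Cal gray
          Cal→Pia: Pia is gray → back edge
Back edge closes the cycle Pia → Fay → Eli → Omar → Cal → Pia; its vertices are {Cal, Eli, Fay, Pia, Omar}.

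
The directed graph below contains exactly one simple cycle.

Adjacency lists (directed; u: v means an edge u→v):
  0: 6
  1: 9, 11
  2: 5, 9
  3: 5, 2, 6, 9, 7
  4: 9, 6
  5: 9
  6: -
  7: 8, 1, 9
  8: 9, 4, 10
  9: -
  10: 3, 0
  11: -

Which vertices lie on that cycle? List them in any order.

3, 7, 8, 10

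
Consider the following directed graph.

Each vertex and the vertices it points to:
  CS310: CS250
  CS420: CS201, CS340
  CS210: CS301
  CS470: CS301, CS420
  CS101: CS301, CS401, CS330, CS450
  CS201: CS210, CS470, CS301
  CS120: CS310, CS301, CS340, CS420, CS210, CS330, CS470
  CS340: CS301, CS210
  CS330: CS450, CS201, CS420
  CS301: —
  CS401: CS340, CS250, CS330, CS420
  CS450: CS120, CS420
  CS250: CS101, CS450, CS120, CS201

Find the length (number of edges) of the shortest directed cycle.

For each vertex v, BFS finds the shortest path from v back to v.
The shortest such closed walk is CS310 → CS250 → CS120 → CS310, length 3.

3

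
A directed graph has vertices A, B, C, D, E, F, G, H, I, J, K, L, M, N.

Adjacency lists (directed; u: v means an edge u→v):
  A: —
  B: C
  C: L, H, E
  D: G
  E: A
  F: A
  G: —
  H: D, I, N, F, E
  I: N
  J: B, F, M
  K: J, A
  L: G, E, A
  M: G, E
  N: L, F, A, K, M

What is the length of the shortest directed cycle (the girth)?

6

For each vertex v, BFS finds the shortest path from v back to v.
The shortest such closed walk is C → H → N → K → J → B → C, length 6.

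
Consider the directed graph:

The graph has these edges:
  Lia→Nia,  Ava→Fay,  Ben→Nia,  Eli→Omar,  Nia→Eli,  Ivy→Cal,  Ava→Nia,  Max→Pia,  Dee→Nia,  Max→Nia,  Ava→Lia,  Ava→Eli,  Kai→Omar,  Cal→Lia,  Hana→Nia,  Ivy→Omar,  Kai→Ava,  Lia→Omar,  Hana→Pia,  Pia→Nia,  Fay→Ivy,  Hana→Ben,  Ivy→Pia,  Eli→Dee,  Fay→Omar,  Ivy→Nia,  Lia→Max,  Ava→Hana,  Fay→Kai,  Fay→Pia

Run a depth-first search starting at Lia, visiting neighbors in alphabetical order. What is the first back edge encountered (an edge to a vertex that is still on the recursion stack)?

DFS from Lia (visiting neighbors in alphabetical order); mark gray on enter, black on exit:
Lia gray
  Max gray
    Nia gray
      Eli gray
        Dee gray
          Dee→Nia: Nia is gray → back edge
First back edge: Dee → Nia.

Dee→Nia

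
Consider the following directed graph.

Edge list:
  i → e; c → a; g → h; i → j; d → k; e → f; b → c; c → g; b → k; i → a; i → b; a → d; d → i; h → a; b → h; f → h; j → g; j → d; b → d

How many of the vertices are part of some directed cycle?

10

A vertex is on a directed cycle iff it belongs to a strongly connected component of size ≥ 2 (or has a self-loop).
The vertices on cycles are {a, b, c, d, e, f, g, h, i, j} — 10 in total.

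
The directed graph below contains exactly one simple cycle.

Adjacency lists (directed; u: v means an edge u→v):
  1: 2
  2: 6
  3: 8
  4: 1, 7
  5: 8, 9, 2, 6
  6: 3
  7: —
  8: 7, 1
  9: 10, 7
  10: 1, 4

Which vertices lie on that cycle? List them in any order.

DFS with gray/black marking from 6:
6 gray
  3 gray
    8 gray
      7 gray
      7 black
      1 gray
        2 gray
          2→6: 6 is gray → back edge
Back edge closes the cycle 6 → 3 → 8 → 1 → 2 → 6; its vertices are {1, 2, 3, 6, 8}.

1, 2, 3, 6, 8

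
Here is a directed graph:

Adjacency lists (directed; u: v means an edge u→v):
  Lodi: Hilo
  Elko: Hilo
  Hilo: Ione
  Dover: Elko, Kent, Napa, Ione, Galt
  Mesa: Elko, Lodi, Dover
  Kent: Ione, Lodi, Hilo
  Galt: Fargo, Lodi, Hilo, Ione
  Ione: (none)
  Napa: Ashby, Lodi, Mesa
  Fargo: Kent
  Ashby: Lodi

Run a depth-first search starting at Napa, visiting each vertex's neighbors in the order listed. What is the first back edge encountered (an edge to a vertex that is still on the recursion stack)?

Dover->Napa

DFS from Napa (visiting each vertex's neighbors in the order listed); mark gray on enter, black on exit:
Napa gray
  Ashby gray
    Lodi gray
      Hilo gray
        Ione gray
        Ione black
      Hilo black
    Lodi black
  Ashby black
  Napa→Lodi: Lodi black — skip
  Mesa gray
    Elko gray
      Elko→Hilo: Hilo black — skip
    Elko black
    Mesa→Lodi: Lodi black — skip
    Dover gray
      Dover→Elko: Elko black — skip
      Kent gray
        Kent→Ione: Ione black — skip
        Kent→Lodi: Lodi black — skip
        Kent→Hilo: Hilo black — skip
      Kent black
      Dover→Napa: Napa is gray → back edge
First back edge: Dover → Napa.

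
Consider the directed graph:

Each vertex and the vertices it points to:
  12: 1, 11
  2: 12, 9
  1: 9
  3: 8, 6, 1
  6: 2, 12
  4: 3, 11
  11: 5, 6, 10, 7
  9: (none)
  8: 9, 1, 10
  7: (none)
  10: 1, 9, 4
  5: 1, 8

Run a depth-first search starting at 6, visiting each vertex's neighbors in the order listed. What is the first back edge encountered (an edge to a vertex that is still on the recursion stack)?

3->8

DFS from 6 (visiting each vertex's neighbors in the order listed); mark gray on enter, black on exit:
6 gray
  2 gray
    12 gray
      1 gray
        9 gray
        9 black
      1 black
      11 gray
        5 gray
          5→1: 1 black — skip
          8 gray
            8→9: 9 black — skip
            8→1: 1 black — skip
            10 gray
              10→1: 1 black — skip
              10→9: 9 black — skip
              4 gray
                3 gray
                  3→8: 8 is gray → back edge
First back edge: 3 → 8.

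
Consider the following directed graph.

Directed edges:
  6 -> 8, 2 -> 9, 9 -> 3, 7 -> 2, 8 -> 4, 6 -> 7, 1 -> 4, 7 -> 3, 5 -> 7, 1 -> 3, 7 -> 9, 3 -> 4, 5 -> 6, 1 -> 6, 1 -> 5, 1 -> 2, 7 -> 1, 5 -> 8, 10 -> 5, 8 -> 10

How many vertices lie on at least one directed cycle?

A vertex is on a directed cycle iff it belongs to a strongly connected component of size ≥ 2 (or has a self-loop).
The vertices on cycles are {1, 5, 6, 7, 8, 10} — 6 in total.

6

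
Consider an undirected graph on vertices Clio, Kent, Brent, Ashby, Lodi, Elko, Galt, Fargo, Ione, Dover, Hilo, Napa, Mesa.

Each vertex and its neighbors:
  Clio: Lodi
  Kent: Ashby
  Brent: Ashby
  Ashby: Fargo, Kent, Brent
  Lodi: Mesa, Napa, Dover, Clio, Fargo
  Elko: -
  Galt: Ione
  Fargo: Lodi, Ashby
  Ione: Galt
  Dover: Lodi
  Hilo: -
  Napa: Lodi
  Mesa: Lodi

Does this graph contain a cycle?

No

DFS, tracking each vertex's parent; an edge to a visited non-parent vertex closes a cycle.
Start from Galt:
visit Galt (parent –)
  visit Ione (parent Galt)
    Ione–Galt: parent, skip
visit Clio (parent –)
  visit Lodi (parent Clio)
    visit Mesa (parent Lodi)
      Mesa–Lodi: parent, skip
    visit Napa (parent Lodi)
      Napa–Lodi: parent, skip
    visit Dover (parent Lodi)
      Dover–Lodi: parent, skip
    Lodi–Clio: parent, skip
    visit Fargo (parent Lodi)
      Fargo–Lodi: parent, skip
      visit Ashby (parent Fargo)
        Ashby–Fargo: parent, skip
        visit Kent (parent Ashby)
          Kent–Ashby: parent, skip
        visit Brent (parent Ashby)
          Brent–Ashby: parent, skip
visit Elko (parent –)
visit Hilo (parent –)
No non-parent visited neighbor found — the graph is a forest.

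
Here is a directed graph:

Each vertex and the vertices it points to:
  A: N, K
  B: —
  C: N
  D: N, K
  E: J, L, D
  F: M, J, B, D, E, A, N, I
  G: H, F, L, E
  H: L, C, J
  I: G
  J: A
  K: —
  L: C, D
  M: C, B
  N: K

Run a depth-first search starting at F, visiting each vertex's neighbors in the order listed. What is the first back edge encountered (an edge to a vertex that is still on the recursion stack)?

G->F

DFS from F (visiting each vertex's neighbors in the order listed); mark gray on enter, black on exit:
F gray
  M gray
    C gray
      N gray
        K gray
        K black
      N black
    C black
    B gray
    B black
  M black
  J gray
    A gray
      A→N: N black — skip
      A→K: K black — skip
    A black
  J black
  F→B: B black — skip
  D gray
    D→N: N black — skip
    D→K: K black — skip
  D black
  E gray
    E→J: J black — skip
    L gray
      L→C: C black — skip
      L→D: D black — skip
    L black
    E→D: D black — skip
  E black
  F→A: A black — skip
  F→N: N black — skip
  I gray
    G gray
      H gray
        H→L: L black — skip
        H→C: C black — skip
        H→J: J black — skip
      H black
      G→F: F is gray → back edge
First back edge: G → F.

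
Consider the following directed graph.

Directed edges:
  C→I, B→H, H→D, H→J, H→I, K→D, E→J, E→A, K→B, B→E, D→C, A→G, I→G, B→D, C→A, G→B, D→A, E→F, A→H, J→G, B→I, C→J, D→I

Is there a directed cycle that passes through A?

Yes

A is on a cycle iff A can reach itself via ≥1 edge.
A → H → D → A — yes.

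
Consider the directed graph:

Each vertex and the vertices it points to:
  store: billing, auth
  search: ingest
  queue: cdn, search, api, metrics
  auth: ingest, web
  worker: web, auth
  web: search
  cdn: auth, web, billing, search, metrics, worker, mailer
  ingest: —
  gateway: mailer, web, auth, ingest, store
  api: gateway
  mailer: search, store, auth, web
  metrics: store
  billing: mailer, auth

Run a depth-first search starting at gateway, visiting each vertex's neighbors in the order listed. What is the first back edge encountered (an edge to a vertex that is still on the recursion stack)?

DFS from gateway (visiting each vertex's neighbors in the order listed); mark gray on enter, black on exit:
gateway gray
  mailer gray
    search gray
      ingest gray
      ingest black
    search black
    store gray
      billing gray
        billing→mailer: mailer is gray → back edge
First back edge: billing → mailer.

billing→mailer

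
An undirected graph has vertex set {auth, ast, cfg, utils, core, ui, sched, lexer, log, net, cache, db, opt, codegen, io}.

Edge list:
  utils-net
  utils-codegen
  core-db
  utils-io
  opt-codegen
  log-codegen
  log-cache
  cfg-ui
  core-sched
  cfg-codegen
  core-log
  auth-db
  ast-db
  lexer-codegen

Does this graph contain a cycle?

DFS, tracking each vertex's parent; an edge to a visited non-parent vertex closes a cycle.
Start from log:
visit log (parent –)
  visit core (parent log)
    visit sched (parent core)
      sched–core: parent, skip
    visit db (parent core)
      visit ast (parent db)
        ast–db: parent, skip
      db–core: parent, skip
      visit auth (parent db)
        auth–db: parent, skip
    core–log: parent, skip
  visit codegen (parent log)
    codegen–log: parent, skip
    visit lexer (parent codegen)
      lexer–codegen: parent, skip
    visit cfg (parent codegen)
      visit ui (parent cfg)
        ui–cfg: parent, skip
      cfg–codegen: parent, skip
    visit utils (parent codegen)
      visit net (parent utils)
        net–utils: parent, skip
      visit io (parent utils)
        io–utils: parent, skip
      utils–codegen: parent, skip
    visit opt (parent codegen)
      opt–codegen: parent, skip
  visit cache (parent log)
    cache–log: parent, skip
No non-parent visited neighbor found — the graph is a forest.

No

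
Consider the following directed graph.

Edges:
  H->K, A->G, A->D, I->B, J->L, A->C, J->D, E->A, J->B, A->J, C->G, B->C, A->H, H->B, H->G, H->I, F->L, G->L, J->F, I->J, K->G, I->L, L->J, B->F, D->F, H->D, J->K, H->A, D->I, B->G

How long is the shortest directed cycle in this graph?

2

For each vertex v, BFS finds the shortest path from v back to v.
The shortest such closed walk is A → H → A, length 2.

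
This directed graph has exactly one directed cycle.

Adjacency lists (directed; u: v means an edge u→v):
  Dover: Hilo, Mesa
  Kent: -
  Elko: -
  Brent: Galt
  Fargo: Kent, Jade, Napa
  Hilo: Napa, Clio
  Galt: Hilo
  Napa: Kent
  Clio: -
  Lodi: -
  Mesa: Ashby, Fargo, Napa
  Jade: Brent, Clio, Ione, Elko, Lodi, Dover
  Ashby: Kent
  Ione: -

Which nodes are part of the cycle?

Jade, Mesa, Dover, Fargo

DFS with gray/black marking from Jade:
Jade gray
  Brent gray
    Galt gray
      Hilo gray
        Napa gray
          Kent gray
          Kent black
        Napa black
        Clio gray
        Clio black
      Hilo black
    Galt black
  Brent black
  Jade→Clio: Clio black — skip
  Ione gray
  Ione black
  Elko gray
  Elko black
  Lodi gray
  Lodi black
  Dover gray
    Dover→Hilo: Hilo black — skip
    Mesa gray
      Ashby gray
        Ashby→Kent: Kent black — skip
      Ashby black
      Fargo gray
        Fargo→Kent: Kent black — skip
        Fargo→Jade: Jade is gray → back edge
Back edge closes the cycle Jade → Dover → Mesa → Fargo → Jade; its vertices are {Jade, Mesa, Dover, Fargo}.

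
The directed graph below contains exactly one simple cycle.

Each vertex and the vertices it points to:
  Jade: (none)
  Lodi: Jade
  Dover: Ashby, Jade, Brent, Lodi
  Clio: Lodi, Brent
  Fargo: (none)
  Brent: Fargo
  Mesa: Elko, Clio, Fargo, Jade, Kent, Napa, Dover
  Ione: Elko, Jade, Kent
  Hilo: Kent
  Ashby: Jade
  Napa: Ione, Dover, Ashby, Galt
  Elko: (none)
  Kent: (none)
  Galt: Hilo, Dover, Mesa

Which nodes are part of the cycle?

DFS with gray/black marking from Galt:
Galt gray
  Hilo gray
    Kent gray
    Kent black
  Hilo black
  Dover gray
    Ashby gray
      Jade gray
      Jade black
    Ashby black
    Dover→Jade: Jade black — skip
    Brent gray
      Fargo gray
      Fargo black
    Brent black
    Lodi gray
      Lodi→Jade: Jade black — skip
    Lodi black
  Dover black
  Mesa gray
    Elko gray
    Elko black
    Clio gray
      Clio→Lodi: Lodi black — skip
      Clio→Brent: Brent black — skip
    Clio black
    Mesa→Fargo: Fargo black — skip
    Mesa→Jade: Jade black — skip
    Mesa→Kent: Kent black — skip
    Napa gray
      Ione gray
        Ione→Elko: Elko black — skip
        Ione→Jade: Jade black — skip
        Ione→Kent: Kent black — skip
      Ione black
      Napa→Dover: Dover black — skip
      Napa→Ashby: Ashby black — skip
      Napa→Galt: Galt is gray → back edge
Back edge closes the cycle Galt → Mesa → Napa → Galt; its vertices are {Galt, Mesa, Napa}.

Galt, Mesa, Napa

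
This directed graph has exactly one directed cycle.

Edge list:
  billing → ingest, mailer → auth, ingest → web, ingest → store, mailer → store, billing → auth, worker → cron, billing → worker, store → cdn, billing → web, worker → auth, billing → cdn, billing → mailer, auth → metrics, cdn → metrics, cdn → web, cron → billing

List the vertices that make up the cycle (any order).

cron, worker, billing

DFS with gray/black marking from billing:
billing gray
  ingest gray
    web gray
    web black
    store gray
      cdn gray
        cdn→web: web black — skip
        metrics gray
        metrics black
      cdn black
    store black
  ingest black
  mailer gray
    auth gray
      auth→metrics: metrics black — skip
    auth black
    mailer→store: store black — skip
  mailer black
  billing→web: web black — skip
  billing→cdn: cdn black — skip
  billing→auth: auth black — skip
  worker gray
    cron gray
      cron→billing: billing is gray → back edge
Back edge closes the cycle billing → worker → cron → billing; its vertices are {cron, worker, billing}.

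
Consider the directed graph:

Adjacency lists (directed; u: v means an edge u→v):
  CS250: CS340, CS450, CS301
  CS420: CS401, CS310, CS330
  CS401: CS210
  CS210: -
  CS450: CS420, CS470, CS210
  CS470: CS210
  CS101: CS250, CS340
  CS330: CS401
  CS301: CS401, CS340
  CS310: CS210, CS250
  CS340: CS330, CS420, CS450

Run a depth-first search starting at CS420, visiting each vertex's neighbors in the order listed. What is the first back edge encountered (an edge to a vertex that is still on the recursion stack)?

CS340→CS420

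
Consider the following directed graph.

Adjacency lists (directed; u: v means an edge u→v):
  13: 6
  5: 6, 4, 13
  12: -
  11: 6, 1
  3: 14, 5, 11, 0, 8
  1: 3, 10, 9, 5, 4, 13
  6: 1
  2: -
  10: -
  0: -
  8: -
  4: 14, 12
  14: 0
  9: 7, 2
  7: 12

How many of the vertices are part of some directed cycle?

6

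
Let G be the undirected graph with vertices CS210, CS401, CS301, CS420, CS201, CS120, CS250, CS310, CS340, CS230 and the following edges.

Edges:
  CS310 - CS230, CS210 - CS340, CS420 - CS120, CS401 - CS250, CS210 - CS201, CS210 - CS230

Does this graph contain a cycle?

No

DFS, tracking each vertex's parent; an edge to a visited non-parent vertex closes a cycle.
Start from CS420:
visit CS420 (parent –)
  visit CS120 (parent CS420)
    CS120–CS420: parent, skip
visit CS210 (parent –)
  visit CS230 (parent CS210)
    visit CS310 (parent CS230)
      CS310–CS230: parent, skip
    CS230–CS210: parent, skip
  visit CS340 (parent CS210)
    CS340–CS210: parent, skip
  visit CS201 (parent CS210)
    CS201–CS210: parent, skip
visit CS401 (parent –)
  visit CS250 (parent CS401)
    CS250–CS401: parent, skip
visit CS301 (parent –)
No non-parent visited neighbor found — the graph is a forest.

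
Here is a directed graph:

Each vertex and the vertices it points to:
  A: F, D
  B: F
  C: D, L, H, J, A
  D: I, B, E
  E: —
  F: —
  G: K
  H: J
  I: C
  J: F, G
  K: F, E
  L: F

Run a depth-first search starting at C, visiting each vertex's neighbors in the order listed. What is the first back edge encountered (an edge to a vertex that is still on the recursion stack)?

I→C

DFS from C (visiting each vertex's neighbors in the order listed); mark gray on enter, black on exit:
C gray
  D gray
    I gray
      I→C: C is gray → back edge
First back edge: I → C.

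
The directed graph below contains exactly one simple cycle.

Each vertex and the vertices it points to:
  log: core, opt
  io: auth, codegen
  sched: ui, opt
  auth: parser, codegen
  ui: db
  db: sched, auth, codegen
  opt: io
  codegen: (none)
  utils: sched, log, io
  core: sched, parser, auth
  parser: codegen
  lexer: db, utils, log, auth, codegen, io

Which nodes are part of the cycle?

DFS with gray/black marking from db:
db gray
  sched gray
    ui gray
      ui→db: db is gray → back edge
Back edge closes the cycle db → sched → ui → db; its vertices are {db, ui, sched}.

db, ui, sched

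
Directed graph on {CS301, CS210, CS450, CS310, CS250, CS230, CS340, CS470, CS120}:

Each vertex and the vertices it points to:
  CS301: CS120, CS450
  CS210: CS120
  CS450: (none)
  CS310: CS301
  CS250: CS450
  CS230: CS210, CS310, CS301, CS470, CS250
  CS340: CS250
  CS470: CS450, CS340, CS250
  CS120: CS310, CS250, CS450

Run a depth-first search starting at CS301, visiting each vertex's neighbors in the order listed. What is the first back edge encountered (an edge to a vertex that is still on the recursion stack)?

CS310→CS301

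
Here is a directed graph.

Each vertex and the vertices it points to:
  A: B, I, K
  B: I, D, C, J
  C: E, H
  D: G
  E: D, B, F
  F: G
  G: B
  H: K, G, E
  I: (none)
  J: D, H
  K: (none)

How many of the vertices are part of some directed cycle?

A vertex is on a directed cycle iff it belongs to a strongly connected component of size ≥ 2 (or has a self-loop).
The vertices on cycles are {B, C, D, E, F, G, H, J} — 8 in total.

8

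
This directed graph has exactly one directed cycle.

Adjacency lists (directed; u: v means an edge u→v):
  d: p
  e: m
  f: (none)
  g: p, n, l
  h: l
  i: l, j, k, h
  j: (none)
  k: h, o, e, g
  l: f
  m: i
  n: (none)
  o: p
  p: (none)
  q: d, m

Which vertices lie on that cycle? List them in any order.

e, i, k, m

DFS with gray/black marking from m:
m gray
  i gray
    l gray
      f gray
      f black
    l black
    j gray
    j black
    k gray
      h gray
        h→l: l black — skip
      h black
      o gray
        p gray
        p black
      o black
      e gray
        e→m: m is gray → back edge
Back edge closes the cycle m → i → k → e → m; its vertices are {e, i, k, m}.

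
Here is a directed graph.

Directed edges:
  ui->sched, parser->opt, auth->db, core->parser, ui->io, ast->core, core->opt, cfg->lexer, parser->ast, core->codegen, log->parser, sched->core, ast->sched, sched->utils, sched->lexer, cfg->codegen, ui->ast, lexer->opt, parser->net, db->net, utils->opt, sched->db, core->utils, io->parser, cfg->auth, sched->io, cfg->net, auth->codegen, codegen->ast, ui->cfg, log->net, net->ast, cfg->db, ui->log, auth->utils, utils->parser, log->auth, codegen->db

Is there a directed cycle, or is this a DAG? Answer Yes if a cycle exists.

DFS with white/gray/black marking, starting from ui:
ui gray
  ast gray
    core gray
      codegen gray
        codegen→ast: ast is gray → back edge
Back edge found, so a cycle exists: ast → core → codegen → ast.

Yes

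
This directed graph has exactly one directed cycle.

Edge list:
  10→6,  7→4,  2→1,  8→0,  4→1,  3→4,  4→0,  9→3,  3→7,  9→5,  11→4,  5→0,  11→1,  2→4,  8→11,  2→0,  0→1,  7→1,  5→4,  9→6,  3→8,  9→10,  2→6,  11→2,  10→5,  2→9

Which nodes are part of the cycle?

2, 3, 8, 9, 11

DFS with gray/black marking from 11:
11 gray
  4 gray
    0 gray
      1 gray
      1 black
    0 black
    4→1: 1 black — skip
  4 black
  2 gray
    6 gray
    6 black
    2→4: 4 black — skip
    2→1: 1 black — skip
    2→0: 0 black — skip
    9 gray
      10 gray
        5 gray
          5→4: 4 black — skip
          5→0: 0 black — skip
        5 black
        10→6: 6 black — skip
      10 black
      3 gray
        8 gray
          8→0: 0 black — skip
          8→11: 11 is gray → back edge
Back edge closes the cycle 11 → 2 → 9 → 3 → 8 → 11; its vertices are {2, 3, 8, 9, 11}.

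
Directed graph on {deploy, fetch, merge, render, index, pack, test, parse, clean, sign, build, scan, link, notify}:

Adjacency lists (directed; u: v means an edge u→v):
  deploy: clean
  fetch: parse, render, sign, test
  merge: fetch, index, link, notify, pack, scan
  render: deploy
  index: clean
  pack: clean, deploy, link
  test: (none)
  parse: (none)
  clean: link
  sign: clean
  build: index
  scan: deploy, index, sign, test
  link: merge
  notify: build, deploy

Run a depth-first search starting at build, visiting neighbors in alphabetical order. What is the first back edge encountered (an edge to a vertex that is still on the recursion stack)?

DFS from build (visiting neighbors in alphabetical order); mark gray on enter, black on exit:
build gray
  index gray
    clean gray
      link gray
        merge gray
          fetch gray
            parse gray
            parse black
            render gray
              deploy gray
                deploy→clean: clean is gray → back edge
First back edge: deploy → clean.

deploy→clean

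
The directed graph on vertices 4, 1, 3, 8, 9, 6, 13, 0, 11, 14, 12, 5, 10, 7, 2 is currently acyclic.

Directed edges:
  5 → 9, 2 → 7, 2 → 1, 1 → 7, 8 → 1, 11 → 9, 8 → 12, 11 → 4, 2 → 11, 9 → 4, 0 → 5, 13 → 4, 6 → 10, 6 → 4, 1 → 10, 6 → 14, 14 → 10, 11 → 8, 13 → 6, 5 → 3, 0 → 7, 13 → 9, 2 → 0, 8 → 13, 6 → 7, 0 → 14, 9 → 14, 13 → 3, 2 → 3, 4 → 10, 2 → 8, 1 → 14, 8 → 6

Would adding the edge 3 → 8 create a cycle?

Yes

Adding 3→8 creates a cycle iff 8 can already reach 3.
Path from 8: 8 → 13 → 3.
So 8 → … → 3 → 8 is a cycle.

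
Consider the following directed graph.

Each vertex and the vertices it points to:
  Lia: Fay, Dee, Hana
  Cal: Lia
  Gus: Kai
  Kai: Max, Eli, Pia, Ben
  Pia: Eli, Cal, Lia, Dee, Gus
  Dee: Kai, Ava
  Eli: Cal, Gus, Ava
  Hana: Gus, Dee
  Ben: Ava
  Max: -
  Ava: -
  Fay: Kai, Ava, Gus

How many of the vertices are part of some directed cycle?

9

A vertex is on a directed cycle iff it belongs to a strongly connected component of size ≥ 2 (or has a self-loop).
The vertices on cycles are {Cal, Dee, Eli, Fay, Gus, Kai, Lia, Pia, Hana} — 9 in total.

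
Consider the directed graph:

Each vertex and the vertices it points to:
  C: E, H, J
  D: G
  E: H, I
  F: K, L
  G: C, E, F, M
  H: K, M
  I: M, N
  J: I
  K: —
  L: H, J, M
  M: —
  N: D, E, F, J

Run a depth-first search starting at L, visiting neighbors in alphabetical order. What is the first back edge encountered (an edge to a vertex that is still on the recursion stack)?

DFS from L (visiting neighbors in alphabetical order); mark gray on enter, black on exit:
L gray
  H gray
    K gray
    K black
    M gray
    M black
  H black
  J gray
    I gray
      I→M: M black — skip
      N gray
        D gray
          G gray
            C gray
              E gray
                E→H: H black — skip
                E→I: I is gray → back edge
First back edge: E → I.

E→I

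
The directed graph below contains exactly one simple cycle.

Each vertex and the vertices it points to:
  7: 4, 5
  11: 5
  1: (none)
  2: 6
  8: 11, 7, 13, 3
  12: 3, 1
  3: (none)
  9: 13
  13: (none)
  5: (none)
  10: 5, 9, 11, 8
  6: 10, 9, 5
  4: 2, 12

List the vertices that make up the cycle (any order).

2, 4, 6, 7, 8, 10

DFS with gray/black marking from 4:
4 gray
  2 gray
    6 gray
      10 gray
        5 gray
        5 black
        9 gray
          13 gray
          13 black
        9 black
        11 gray
          11→5: 5 black — skip
        11 black
        8 gray
          8→11: 11 black — skip
          7 gray
            7→4: 4 is gray → back edge
Back edge closes the cycle 4 → 2 → 6 → 10 → 8 → 7 → 4; its vertices are {2, 4, 6, 7, 8, 10}.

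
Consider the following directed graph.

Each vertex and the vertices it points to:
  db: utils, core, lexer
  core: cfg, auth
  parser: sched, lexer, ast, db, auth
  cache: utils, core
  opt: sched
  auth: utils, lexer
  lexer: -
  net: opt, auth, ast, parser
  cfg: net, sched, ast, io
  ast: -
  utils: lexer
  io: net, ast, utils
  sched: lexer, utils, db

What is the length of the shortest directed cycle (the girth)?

4

For each vertex v, BFS finds the shortest path from v back to v.
The shortest such closed walk is core → cfg → sched → db → core, length 4.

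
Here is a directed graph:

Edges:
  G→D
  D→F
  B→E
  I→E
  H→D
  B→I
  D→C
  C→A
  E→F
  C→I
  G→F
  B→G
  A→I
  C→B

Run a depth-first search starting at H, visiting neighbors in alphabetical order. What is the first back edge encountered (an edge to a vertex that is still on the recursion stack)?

G->D

DFS from H (visiting neighbors in alphabetical order); mark gray on enter, black on exit:
H gray
  D gray
    C gray
      A gray
        I gray
          E gray
            F gray
            F black
          E black
        I black
      A black
      B gray
        B→E: E black — skip
        G gray
          G→D: D is gray → back edge
First back edge: G → D.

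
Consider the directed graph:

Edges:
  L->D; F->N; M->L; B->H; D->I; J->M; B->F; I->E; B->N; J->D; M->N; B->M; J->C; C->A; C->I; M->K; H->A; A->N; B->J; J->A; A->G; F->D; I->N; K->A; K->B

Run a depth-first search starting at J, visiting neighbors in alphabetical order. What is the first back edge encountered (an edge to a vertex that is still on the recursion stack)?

DFS from J (visiting neighbors in alphabetical order); mark gray on enter, black on exit:
J gray
  A gray
    G gray
    G black
    N gray
    N black
  A black
  C gray
    C→A: A black — skip
    I gray
      E gray
      E black
      I→N: N black — skip
    I black
  C black
  D gray
    D→I: I black — skip
  D black
  M gray
    K gray
      K→A: A black — skip
      B gray
        F gray
          F→D: D black — skip
          F→N: N black — skip
        F black
        H gray
          H→A: A black — skip
        H black
        B→J: J is gray → back edge
First back edge: B → J.

B->J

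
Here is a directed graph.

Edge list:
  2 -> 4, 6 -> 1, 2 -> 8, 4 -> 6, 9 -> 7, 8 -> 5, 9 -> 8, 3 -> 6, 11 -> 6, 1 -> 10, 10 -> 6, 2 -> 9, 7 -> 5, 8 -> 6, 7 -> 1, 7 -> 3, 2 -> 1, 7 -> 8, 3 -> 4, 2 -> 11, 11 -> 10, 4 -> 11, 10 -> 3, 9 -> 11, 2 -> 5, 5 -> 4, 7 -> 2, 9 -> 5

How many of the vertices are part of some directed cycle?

9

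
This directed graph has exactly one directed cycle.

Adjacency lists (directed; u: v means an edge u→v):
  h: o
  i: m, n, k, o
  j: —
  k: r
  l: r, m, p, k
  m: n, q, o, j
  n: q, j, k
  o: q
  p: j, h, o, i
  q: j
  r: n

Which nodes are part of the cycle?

DFS with gray/black marking from k:
k gray
  r gray
    n gray
      q gray
        j gray
        j black
      q black
      n→j: j black — skip
      n→k: k is gray → back edge
Back edge closes the cycle k → r → n → k; its vertices are {k, n, r}.

k, n, r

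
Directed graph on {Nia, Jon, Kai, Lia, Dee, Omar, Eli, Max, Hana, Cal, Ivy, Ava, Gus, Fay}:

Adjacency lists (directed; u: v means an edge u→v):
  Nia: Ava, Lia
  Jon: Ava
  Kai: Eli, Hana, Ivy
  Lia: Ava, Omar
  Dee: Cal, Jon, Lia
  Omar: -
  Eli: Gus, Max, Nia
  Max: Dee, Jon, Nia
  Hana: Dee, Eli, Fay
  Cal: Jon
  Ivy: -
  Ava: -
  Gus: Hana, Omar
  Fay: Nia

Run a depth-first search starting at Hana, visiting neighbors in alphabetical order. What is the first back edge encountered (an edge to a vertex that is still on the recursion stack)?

DFS from Hana (visiting neighbors in alphabetical order); mark gray on enter, black on exit:
Hana gray
  Dee gray
    Cal gray
      Jon gray
        Ava gray
        Ava black
      Jon black
    Cal black
    Dee→Jon: Jon black — skip
    Lia gray
      Lia→Ava: Ava black — skip
      Omar gray
      Omar black
    Lia black
  Dee black
  Eli gray
    Gus gray
      Gus→Hana: Hana is gray → back edge
First back edge: Gus → Hana.

Gus->Hana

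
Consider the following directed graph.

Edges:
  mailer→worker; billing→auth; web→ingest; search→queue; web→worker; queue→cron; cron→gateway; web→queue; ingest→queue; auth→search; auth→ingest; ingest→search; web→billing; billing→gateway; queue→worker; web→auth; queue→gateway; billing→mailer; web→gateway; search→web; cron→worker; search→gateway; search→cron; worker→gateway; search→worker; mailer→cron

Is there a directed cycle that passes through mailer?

mailer lies on a cycle iff there is a path from mailer back to itself.
Exploring from mailer, it never reaches itself; equivalently, its strongly connected component is a singleton.

No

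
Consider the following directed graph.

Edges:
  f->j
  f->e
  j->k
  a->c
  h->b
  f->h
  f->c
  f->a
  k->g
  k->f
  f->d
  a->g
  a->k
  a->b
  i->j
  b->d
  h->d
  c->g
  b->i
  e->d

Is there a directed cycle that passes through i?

i is on a cycle iff i can reach itself via ≥1 edge.
i → j → k → f → h → b → i — yes.

Yes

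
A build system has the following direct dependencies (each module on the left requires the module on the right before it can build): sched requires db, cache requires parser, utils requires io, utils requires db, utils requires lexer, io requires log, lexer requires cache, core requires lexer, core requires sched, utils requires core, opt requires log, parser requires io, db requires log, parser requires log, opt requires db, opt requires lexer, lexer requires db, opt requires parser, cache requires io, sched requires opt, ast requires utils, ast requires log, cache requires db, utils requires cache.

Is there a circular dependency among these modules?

No

DFS with white/gray/black marking, starting from cache:
cache gray
  io gray
    log gray
    log black
  io black
  db gray
    db→log: log black — skip
  db black
  parser gray
    parser→io: io black — skip
    parser→log: log black — skip
  parser black
cache black
opt gray
  lexer gray
    lexer→cache: cache black — skip
    lexer→db: db black — skip
  lexer black
  opt→parser: parser black — skip
  opt→log: log black — skip
  opt→db: db black — skip
opt black
core gray
  sched gray
    sched→db: db black — skip
    sched→opt: opt black — skip
  sched black
  core→lexer: lexer black — skip
core black
ast gray
  ast→log: log black — skip
  utils gray
    utils→db: db black — skip
    utils→io: io black — skip
    utils→cache: cache black — skip
    utils→core: core black — skip
    utils→lexer: lexer black — skip
  utils black
ast black
Every edge goes to a white or black vertex — no back edge, so the graph is acyclic.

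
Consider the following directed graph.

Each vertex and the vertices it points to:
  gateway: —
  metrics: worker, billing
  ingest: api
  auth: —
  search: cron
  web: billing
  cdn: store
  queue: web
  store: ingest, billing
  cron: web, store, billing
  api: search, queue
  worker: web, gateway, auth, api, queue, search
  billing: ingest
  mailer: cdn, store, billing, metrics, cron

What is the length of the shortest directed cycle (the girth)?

5

For each vertex v, BFS finds the shortest path from v back to v.
The shortest such closed walk is api → queue → web → billing → ingest → api, length 5.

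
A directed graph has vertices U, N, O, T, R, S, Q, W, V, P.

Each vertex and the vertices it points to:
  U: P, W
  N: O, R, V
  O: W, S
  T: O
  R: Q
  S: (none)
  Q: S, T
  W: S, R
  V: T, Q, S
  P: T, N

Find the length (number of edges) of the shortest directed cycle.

For each vertex v, BFS finds the shortest path from v back to v.
The shortest such closed walk is W → R → Q → T → O → W, length 5.

5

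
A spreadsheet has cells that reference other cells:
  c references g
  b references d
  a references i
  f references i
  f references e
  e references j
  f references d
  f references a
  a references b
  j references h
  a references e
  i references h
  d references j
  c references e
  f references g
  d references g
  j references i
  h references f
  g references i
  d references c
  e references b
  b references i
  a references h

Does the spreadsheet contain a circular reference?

Yes

DFS with white/gray/black marking, starting from g:
g gray
  i gray
    h gray
      f gray
        f→i: i is gray → back edge
Back edge found, so a cycle exists: i → h → f → i.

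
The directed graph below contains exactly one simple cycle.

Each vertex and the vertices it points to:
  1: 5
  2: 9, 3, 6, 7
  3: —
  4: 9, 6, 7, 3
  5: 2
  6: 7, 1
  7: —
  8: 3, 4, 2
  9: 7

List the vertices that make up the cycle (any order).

DFS with gray/black marking from 2:
2 gray
  9 gray
    7 gray
    7 black
  9 black
  3 gray
  3 black
  6 gray
    6→7: 7 black — skip
    1 gray
      5 gray
        5→2: 2 is gray → back edge
Back edge closes the cycle 2 → 6 → 1 → 5 → 2; its vertices are {1, 2, 5, 6}.

1, 2, 5, 6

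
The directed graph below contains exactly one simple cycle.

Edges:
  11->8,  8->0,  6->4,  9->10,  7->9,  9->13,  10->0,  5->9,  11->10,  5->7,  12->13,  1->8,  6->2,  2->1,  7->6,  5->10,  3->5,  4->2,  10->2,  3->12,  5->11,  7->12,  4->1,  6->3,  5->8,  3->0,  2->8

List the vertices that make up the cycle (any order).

DFS with gray/black marking from 3:
3 gray
  0 gray
  0 black
  5 gray
    9 gray
      13 gray
      13 black
      10 gray
        10→0: 0 black — skip
        2 gray
          8 gray
            8→0: 0 black — skip
          8 black
          1 gray
            1→8: 8 black — skip
          1 black
        2 black
      10 black
    9 black
    5→10: 10 black — skip
    5→8: 8 black — skip
    7 gray
      12 gray
        12→13: 13 black — skip
      12 black
      7→9: 9 black — skip
      6 gray
        6→2: 2 black — skip
        4 gray
          4→1: 1 black — skip
          4→2: 2 black — skip
        4 black
        6→3: 3 is gray → back edge
Back edge closes the cycle 3 → 5 → 7 → 6 → 3; its vertices are {3, 5, 6, 7}.

3, 5, 6, 7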